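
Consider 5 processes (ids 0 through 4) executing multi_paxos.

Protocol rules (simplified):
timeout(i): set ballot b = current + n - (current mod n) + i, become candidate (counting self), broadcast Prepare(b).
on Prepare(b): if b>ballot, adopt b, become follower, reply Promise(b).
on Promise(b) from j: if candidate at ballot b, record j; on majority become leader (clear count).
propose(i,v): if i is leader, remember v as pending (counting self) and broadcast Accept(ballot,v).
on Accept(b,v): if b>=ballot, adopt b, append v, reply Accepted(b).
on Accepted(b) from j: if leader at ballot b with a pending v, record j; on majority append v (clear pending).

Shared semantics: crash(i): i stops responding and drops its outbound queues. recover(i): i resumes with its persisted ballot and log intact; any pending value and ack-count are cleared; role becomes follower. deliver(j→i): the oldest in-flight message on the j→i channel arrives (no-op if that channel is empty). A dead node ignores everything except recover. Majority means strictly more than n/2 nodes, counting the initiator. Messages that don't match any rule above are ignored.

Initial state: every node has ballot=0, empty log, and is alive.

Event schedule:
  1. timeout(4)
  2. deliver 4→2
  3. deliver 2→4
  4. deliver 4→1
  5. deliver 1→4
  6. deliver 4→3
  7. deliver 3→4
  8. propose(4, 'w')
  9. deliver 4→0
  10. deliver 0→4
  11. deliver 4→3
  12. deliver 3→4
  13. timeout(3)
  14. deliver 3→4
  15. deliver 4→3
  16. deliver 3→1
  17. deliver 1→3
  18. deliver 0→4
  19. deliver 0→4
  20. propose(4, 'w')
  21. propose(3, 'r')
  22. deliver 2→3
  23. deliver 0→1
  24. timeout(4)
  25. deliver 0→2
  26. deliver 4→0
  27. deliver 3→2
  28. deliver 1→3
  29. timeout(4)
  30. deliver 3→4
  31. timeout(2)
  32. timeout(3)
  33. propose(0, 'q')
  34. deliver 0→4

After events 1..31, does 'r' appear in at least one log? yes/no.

after 1 — timeout(4): n4:cand/b9/[-]
after 2 — deliver 4→2: n2:foll/b9/[-]
after 3 — deliver 2→4: ·
after 4 — deliver 4→1: n1:foll/b9/[-]
after 5 — deliver 1→4: n4:lead/b9/[-]
after 6 — deliver 4→3: n3:foll/b9/[-]
after 7 — deliver 3→4: ·
after 8 — propose(4,'w'): ·
after 9 — deliver 4→0: n0:foll/b9/[-]
after 10 — deliver 0→4: ·
after 11 — deliver 4→3: n3:foll/b9/[w]
after 12 — deliver 3→4: ·
after 13 — timeout(3): n3:cand/b13/[w]
after 14 — deliver 3→4: n4:foll/b13/[-]
after 15 — deliver 4→3: ·
after 16 — deliver 3→1: n1:foll/b13/[-]
after 17 — deliver 1→3: n3:lead/b13/[w]
after 18 — deliver 0→4: ·
after 19 — deliver 0→4: ·
after 20 — propose(4,'w'): ·
after 21 — propose(3,'r'): ·
after 22 — deliver 2→3: ·
after 23 — deliver 0→1: ·
after 24 — timeout(4): n4:cand/b19/[-]
after 25 — deliver 0→2: ·
after 26 — deliver 4→0: n0:foll/b9/[w]
after 27 — deliver 3→2: n2:foll/b13/[-]
after 28 — deliver 1→3: ·
after 29 — timeout(4): n4:cand/b24/[-]
after 30 — deliver 3→4: ·
after 31 — timeout(2): n2:cand/b17/[-]

no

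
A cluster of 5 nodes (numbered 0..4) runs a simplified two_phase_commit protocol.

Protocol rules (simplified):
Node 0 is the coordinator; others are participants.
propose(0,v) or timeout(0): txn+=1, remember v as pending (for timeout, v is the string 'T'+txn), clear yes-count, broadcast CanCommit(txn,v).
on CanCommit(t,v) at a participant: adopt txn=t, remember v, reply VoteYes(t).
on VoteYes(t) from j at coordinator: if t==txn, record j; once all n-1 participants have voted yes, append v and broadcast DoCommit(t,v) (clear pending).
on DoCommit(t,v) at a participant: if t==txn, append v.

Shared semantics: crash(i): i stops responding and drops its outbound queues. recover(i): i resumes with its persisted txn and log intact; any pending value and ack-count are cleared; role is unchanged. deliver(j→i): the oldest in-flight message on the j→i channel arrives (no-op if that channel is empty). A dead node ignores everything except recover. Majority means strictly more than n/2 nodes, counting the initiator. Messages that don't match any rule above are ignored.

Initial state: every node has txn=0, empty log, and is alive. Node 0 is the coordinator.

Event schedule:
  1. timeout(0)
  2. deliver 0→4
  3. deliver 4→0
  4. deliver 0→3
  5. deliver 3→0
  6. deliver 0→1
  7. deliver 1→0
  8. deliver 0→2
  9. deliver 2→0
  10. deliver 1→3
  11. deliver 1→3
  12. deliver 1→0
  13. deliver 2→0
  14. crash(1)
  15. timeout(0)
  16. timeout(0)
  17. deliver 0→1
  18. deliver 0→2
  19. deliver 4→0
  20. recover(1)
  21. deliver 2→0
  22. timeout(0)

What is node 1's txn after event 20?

[1] timeout(0) → N0(coor t1 [-])
[2] deliver 0→4 → N4(part t1 [-])
[3] deliver 4→0 → ∅
[4] deliver 0→3 → N3(part t1 [-])
[5] deliver 3→0 → ∅
[6] deliver 0→1 → N1(part t1 [-])
[7] deliver 1→0 → ∅
[8] deliver 0→2 → N2(part t1 [-])
[9] deliver 2→0 → N0(coor t1 [T1])
[10] deliver 1→3 → ∅
[11] deliver 1→3 → ∅
[12] deliver 1→0 → ∅
[13] deliver 2→0 → ∅
[14] crash(1) → N1(✗part t1 [-])
[15] timeout(0) → N0(coor t2 [T1])
[16] timeout(0) → N0(coor t3 [T1])
[17] deliver 0→1 → ∅
[18] deliver 0→2 → N2(part t1 [T1])
[19] deliver 4→0 → ∅
[20] recover(1) → N1(part t1 [-])

1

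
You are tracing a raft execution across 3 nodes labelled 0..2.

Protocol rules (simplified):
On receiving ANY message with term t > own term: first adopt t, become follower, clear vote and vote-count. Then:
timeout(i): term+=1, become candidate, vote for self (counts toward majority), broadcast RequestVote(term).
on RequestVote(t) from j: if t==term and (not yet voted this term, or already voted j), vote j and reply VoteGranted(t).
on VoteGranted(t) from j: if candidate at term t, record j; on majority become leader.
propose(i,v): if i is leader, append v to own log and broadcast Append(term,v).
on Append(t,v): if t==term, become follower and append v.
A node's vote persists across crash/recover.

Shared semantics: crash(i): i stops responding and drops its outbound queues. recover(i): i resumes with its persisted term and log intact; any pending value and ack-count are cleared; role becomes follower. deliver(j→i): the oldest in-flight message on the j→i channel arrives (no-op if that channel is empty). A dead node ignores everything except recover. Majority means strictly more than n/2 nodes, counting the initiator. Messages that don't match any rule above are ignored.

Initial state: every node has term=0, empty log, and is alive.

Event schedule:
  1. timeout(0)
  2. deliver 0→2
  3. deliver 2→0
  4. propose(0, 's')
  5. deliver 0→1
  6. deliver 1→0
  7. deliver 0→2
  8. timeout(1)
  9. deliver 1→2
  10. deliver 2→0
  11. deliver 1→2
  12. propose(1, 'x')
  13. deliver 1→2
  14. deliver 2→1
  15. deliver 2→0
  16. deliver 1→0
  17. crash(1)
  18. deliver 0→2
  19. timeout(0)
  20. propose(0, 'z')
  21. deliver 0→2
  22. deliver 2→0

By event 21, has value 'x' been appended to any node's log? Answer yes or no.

no

after 1 — timeout(0): n0:cand/t1/[-]
after 2 — deliver 0→2: n2:foll/t1/[-]
after 3 — deliver 2→0: n0:lead/t1/[-]
after 4 — propose(0,'s'): n0:lead/t1/[s]
after 5 — deliver 0→1: n1:foll/t1/[-]
after 6 — deliver 1→0: ·
after 7 — deliver 0→2: n2:foll/t1/[s]
after 8 — timeout(1): n1:cand/t2/[-]
after 9 — deliver 1→2: n2:foll/t2/[s]
after 10 — deliver 2→0: ·
after 11 — deliver 1→2: ·
after 12 — propose(1,'x'): ·
after 13 — deliver 1→2: ·
after 14 — deliver 2→1: n1:lead/t2/[-]
after 15 — deliver 2→0: ·
after 16 — deliver 1→0: n0:foll/t2/[s]
after 17 — crash(1): n1:✗lead/t2/[-]
after 18 — deliver 0→2: ·
after 19 — timeout(0): n0:cand/t3/[s]
after 20 — propose(0,'z'): ·
after 21 — deliver 0→2: n2:foll/t3/[s]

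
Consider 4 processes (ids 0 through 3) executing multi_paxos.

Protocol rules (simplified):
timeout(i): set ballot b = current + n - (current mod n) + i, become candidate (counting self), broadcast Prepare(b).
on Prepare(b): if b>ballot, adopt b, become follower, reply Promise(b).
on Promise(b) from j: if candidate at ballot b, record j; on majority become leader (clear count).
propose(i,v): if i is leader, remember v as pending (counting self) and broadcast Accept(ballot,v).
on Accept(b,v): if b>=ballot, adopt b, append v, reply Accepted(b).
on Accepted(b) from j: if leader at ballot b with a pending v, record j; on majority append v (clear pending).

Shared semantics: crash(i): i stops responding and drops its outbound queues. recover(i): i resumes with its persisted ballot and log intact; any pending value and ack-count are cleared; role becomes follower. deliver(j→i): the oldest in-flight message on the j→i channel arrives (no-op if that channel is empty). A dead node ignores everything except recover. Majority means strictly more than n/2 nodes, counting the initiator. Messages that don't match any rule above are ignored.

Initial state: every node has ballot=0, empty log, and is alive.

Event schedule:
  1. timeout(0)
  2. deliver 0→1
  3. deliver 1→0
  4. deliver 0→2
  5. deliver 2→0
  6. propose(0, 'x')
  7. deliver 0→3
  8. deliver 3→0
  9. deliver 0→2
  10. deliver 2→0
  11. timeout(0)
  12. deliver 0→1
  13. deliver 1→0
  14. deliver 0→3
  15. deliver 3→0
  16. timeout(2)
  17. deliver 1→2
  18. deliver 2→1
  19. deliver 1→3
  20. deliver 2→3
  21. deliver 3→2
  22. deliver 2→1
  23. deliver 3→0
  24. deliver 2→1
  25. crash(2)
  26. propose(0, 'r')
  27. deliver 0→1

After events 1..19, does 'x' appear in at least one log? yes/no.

yes

e1 timeout(0): 0[cand,b=4,-]
e2 deliver 0→1: 1[foll,b=4,-]
e3 deliver 1→0: ·
e4 deliver 0→2: 2[foll,b=4,-]
e5 deliver 2→0: 0[lead,b=4,-]
e6 propose(0,'x'): ·
e7 deliver 0→3: 3[foll,b=4,-]
e8 deliver 3→0: ·
e9 deliver 0→2: 2[foll,b=4,x]
e10 deliver 2→0: ·
e11 timeout(0): 0[cand,b=8,-]
e12 deliver 0→1: 1[foll,b=4,x]
e13 deliver 1→0: ·
e14 deliver 0→3: 3[foll,b=4,x]
e15 deliver 3→0: ·
e16 timeout(2): 2[cand,b=10,x]
e17 deliver 1→2: ·
e18 deliver 2→1: 1[foll,b=10,x]
e19 deliver 1→3: ·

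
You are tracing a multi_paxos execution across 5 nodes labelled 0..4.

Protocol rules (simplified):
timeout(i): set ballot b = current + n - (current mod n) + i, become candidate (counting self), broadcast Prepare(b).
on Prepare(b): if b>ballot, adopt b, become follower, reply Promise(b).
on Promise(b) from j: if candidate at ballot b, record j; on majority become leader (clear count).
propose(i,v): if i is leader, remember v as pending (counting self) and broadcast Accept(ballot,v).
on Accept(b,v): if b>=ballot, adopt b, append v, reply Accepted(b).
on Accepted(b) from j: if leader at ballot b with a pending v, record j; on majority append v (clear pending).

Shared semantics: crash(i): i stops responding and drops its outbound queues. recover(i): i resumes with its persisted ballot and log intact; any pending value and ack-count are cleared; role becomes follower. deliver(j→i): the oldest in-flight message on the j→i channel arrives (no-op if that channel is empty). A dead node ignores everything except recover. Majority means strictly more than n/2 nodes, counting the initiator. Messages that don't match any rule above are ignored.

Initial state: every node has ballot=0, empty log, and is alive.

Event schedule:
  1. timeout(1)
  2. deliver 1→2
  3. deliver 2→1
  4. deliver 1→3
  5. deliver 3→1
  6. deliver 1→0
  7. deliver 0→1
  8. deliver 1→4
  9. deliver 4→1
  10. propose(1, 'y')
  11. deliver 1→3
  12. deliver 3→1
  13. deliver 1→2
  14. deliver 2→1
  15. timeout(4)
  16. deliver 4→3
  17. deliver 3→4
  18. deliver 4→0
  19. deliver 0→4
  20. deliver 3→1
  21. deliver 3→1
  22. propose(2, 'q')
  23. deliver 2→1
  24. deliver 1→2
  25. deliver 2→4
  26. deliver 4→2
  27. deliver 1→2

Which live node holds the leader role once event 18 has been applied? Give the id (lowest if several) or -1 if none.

1

step 1 timeout(1): 1={cand,b=6,log=-}
step 2 deliver 1→2: 2={foll,b=6,log=-}
step 3 deliver 2→1: —
step 4 deliver 1→3: 3={foll,b=6,log=-}
step 5 deliver 3→1: 1={lead,b=6,log=-}
step 6 deliver 1→0: 0={foll,b=6,log=-}
step 7 deliver 0→1: —
step 8 deliver 1→4: 4={foll,b=6,log=-}
step 9 deliver 4→1: —
step 10 propose(1,'y'): —
step 11 deliver 1→3: 3={foll,b=6,log=y}
step 12 deliver 3→1: —
step 13 deliver 1→2: 2={foll,b=6,log=y}
step 14 deliver 2→1: 1={lead,b=6,log=y}
step 15 timeout(4): 4={cand,b=14,log=-}
step 16 deliver 4→3: 3={foll,b=14,log=y}
step 17 deliver 3→4: —
step 18 deliver 4→0: 0={foll,b=14,log=-}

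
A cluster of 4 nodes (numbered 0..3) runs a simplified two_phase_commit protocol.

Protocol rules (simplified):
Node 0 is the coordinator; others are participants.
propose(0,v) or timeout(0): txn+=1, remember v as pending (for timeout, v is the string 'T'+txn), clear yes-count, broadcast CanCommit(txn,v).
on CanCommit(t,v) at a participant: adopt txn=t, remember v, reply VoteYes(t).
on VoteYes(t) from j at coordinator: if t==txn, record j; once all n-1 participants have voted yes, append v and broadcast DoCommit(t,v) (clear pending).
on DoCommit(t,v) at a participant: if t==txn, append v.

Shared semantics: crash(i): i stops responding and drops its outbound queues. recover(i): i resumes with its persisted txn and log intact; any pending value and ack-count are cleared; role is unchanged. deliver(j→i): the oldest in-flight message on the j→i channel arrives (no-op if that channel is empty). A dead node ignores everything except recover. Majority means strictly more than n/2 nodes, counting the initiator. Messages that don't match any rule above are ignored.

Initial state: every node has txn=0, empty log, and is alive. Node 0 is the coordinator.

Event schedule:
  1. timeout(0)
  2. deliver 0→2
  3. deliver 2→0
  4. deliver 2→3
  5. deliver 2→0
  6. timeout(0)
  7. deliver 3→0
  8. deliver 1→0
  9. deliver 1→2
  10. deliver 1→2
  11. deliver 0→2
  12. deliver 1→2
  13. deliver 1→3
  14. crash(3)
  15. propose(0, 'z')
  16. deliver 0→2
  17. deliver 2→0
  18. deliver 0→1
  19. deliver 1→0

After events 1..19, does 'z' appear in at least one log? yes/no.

no

e1 timeout(0): 0[coor,t=1,-]
e2 deliver 0→2: 2[part,t=1,-]
e3 deliver 2→0: ·
e4 deliver 2→3: ·
e5 deliver 2→0: ·
e6 timeout(0): 0[coor,t=2,-]
e7 deliver 3→0: ·
e8 deliver 1→0: ·
e9 deliver 1→2: ·
e10 deliver 1→2: ·
e11 deliver 0→2: 2[part,t=2,-]
e12 deliver 1→2: ·
e13 deliver 1→3: ·
e14 crash(3): 3[✗part,t=0,-]
e15 propose(0,'z'): 0[coor,t=3,-]
e16 deliver 0→2: 2[part,t=3,-]
e17 deliver 2→0: ·
e18 deliver 0→1: 1[part,t=1,-]
e19 deliver 1→0: ·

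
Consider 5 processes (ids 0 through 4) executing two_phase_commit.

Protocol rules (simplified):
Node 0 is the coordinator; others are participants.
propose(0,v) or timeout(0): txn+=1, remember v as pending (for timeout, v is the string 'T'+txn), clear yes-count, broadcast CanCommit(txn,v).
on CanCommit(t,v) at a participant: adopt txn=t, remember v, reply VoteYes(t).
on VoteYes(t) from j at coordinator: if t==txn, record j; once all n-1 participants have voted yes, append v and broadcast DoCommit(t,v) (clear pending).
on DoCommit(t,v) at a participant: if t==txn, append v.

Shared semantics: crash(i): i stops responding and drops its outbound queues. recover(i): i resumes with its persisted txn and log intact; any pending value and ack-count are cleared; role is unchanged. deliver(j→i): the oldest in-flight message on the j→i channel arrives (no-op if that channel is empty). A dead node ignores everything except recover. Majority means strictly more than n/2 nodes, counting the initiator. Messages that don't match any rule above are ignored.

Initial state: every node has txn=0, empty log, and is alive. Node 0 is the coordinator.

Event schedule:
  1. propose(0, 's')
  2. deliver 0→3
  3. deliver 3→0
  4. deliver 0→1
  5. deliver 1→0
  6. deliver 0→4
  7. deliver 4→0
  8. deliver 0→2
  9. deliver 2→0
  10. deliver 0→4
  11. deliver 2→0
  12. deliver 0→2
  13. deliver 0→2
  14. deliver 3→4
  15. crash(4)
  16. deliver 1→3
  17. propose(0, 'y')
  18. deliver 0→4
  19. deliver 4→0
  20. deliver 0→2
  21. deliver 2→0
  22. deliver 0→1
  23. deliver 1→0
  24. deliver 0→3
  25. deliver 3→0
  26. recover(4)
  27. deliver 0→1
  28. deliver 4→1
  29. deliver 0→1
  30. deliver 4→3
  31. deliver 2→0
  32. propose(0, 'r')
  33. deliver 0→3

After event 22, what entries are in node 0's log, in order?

s

step 1 propose(0,'s'): 0={coor,t=1,log=-}
step 2 deliver 0→3: 3={part,t=1,log=-}
step 3 deliver 3→0: —
step 4 deliver 0→1: 1={part,t=1,log=-}
step 5 deliver 1→0: —
step 6 deliver 0→4: 4={part,t=1,log=-}
step 7 deliver 4→0: —
step 8 deliver 0→2: 2={part,t=1,log=-}
step 9 deliver 2→0: 0={coor,t=1,log=s}
step 10 deliver 0→4: 4={part,t=1,log=s}
step 11 deliver 2→0: —
step 12 deliver 0→2: 2={part,t=1,log=s}
step 13 deliver 0→2: —
step 14 deliver 3→4: —
step 15 crash(4): 4={✗part,t=1,log=s}
step 16 deliver 1→3: —
step 17 propose(0,'y'): 0={coor,t=2,log=s}
step 18 deliver 0→4: —
step 19 deliver 4→0: —
step 20 deliver 0→2: 2={part,t=2,log=s}
step 21 deliver 2→0: —
step 22 deliver 0→1: 1={part,t=1,log=s}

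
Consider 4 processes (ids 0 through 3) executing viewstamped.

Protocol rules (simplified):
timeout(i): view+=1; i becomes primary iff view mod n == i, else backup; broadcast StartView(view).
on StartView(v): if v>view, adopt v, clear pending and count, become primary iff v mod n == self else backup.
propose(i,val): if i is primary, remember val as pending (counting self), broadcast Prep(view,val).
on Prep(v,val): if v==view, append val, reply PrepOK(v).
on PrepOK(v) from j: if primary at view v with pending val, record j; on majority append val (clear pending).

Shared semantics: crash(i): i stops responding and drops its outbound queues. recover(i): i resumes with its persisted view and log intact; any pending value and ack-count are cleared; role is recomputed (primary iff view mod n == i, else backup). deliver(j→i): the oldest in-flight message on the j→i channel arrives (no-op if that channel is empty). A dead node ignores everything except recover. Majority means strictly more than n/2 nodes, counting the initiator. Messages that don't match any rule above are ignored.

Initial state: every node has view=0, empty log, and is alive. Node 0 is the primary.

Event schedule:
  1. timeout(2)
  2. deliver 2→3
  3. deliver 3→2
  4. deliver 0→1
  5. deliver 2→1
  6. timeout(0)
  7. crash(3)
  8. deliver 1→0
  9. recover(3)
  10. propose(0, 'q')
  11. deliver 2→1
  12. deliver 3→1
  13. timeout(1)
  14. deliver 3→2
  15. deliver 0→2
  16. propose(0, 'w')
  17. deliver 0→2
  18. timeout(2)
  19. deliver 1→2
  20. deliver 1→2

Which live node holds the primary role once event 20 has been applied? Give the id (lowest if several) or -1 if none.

2

1. timeout(2):  <2:back v1 ->
2. deliver 2→3:  <3:back v1 ->
3. deliver 3→2:  nop
4. deliver 0→1:  nop
5. deliver 2→1:  <1:prim v1 ->
6. timeout(0):  <0:back v1 ->
7. crash(3):  <3:✗back v1 ->
8. deliver 1→0:  nop
9. recover(3):  <3:back v1 ->
10. propose(0,'q'):  nop
11. deliver 2→1:  nop
12. deliver 3→1:  nop
13. timeout(1):  <1:back v2 ->
14. deliver 3→2:  nop
15. deliver 0→2:  nop
16. propose(0,'w'):  nop
17. deliver 0→2:  nop
18. timeout(2):  <2:prim v2 ->
19. deliver 1→2:  nop
20. deliver 1→2:  nop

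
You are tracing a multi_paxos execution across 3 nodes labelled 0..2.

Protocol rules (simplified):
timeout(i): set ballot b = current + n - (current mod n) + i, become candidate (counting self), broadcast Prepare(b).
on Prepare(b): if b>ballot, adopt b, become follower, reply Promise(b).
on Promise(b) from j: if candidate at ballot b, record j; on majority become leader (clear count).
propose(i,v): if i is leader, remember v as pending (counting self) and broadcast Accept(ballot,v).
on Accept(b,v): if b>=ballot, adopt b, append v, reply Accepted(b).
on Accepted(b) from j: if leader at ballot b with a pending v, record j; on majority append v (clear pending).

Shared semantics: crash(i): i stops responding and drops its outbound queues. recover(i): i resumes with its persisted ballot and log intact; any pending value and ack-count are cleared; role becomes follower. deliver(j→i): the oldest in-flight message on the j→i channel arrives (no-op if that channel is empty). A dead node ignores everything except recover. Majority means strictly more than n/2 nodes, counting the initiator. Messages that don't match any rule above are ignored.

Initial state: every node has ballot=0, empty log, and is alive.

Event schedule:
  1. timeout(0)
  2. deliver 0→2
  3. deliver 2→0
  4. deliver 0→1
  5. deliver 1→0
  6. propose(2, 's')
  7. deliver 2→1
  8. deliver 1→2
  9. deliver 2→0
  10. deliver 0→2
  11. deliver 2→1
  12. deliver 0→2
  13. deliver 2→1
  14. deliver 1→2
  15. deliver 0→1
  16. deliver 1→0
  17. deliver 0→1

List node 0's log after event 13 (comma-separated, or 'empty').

empty

[1] timeout(0) → N0(cand b3 [-])
[2] deliver 0→2 → N2(foll b3 [-])
[3] deliver 2→0 → N0(lead b3 [-])
[4] deliver 0→1 → N1(foll b3 [-])
[5] deliver 1→0 → ∅
[6] propose(2,'s') → ∅
[7] deliver 2→1 → ∅
[8] deliver 1→2 → ∅
[9] deliver 2→0 → ∅
[10] deliver 0→2 → ∅
[11] deliver 2→1 → ∅
[12] deliver 0→2 → ∅
[13] deliver 2→1 → ∅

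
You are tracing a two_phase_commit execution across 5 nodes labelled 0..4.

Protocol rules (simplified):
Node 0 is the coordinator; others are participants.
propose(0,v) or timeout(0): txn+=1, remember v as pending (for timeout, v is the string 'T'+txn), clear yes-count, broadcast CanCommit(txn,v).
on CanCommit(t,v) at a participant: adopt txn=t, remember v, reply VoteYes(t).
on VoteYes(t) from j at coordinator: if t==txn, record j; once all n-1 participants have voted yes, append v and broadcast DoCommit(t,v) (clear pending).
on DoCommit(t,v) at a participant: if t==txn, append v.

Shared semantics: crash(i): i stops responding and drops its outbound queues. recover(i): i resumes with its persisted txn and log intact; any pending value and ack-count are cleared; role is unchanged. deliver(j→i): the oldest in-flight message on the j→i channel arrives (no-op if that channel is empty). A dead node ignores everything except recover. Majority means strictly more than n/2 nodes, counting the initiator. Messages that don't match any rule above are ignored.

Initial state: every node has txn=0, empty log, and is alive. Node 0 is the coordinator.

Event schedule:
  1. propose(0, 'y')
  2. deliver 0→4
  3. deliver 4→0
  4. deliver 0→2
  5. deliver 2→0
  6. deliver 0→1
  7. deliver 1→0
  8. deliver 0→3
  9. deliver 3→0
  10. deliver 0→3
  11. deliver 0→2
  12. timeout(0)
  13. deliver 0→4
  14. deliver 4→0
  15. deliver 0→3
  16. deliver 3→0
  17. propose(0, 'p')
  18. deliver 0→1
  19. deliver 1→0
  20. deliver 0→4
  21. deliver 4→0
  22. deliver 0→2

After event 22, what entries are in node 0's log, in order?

y

after 1 — propose(0,'y'): n0:coor/t1/[-]
after 2 — deliver 0→4: n4:part/t1/[-]
after 3 — deliver 4→0: ·
after 4 — deliver 0→2: n2:part/t1/[-]
after 5 — deliver 2→0: ·
after 6 — deliver 0→1: n1:part/t1/[-]
after 7 — deliver 1→0: ·
after 8 — deliver 0→3: n3:part/t1/[-]
after 9 — deliver 3→0: n0:coor/t1/[y]
after 10 — deliver 0→3: n3:part/t1/[y]
after 11 — deliver 0→2: n2:part/t1/[y]
after 12 — timeout(0): n0:coor/t2/[y]
after 13 — deliver 0→4: n4:part/t1/[y]
after 14 — deliver 4→0: ·
after 15 — deliver 0→3: n3:part/t2/[y]
after 16 — deliver 3→0: ·
after 17 — propose(0,'p'): n0:coor/t3/[y]
after 18 — deliver 0→1: n1:part/t1/[y]
after 19 — deliver 1→0: ·
after 20 — deliver 0→4: n4:part/t2/[y]
after 21 — deliver 4→0: ·
after 22 — deliver 0→2: n2:part/t2/[y]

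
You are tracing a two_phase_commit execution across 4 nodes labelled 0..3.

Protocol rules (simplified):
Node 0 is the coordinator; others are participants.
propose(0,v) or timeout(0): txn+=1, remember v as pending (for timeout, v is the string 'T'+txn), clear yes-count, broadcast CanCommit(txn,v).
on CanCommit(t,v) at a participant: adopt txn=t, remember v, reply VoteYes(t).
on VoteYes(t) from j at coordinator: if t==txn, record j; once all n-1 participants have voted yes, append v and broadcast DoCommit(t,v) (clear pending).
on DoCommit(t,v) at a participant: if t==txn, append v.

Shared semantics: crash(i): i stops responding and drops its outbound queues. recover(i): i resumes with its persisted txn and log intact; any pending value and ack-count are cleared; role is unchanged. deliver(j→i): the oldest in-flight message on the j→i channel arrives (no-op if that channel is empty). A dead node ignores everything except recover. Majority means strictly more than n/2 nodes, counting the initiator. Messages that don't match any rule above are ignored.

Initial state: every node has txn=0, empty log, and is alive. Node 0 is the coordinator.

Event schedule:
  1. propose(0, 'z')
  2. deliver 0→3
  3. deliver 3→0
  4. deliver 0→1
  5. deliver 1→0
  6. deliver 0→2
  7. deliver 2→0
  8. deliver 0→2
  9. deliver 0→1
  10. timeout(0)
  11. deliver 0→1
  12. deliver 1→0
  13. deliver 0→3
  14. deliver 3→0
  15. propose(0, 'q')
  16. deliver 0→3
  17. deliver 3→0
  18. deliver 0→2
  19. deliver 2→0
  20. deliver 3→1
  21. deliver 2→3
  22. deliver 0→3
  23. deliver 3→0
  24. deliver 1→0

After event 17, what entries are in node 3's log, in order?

z

1. propose(0,'z'):  <0:coor t1 ->
2. deliver 0→3:  <3:part t1 ->
3. deliver 3→0:  nop
4. deliver 0→1:  <1:part t1 ->
5. deliver 1→0:  nop
6. deliver 0→2:  <2:part t1 ->
7. deliver 2→0:  <0:coor t1 z>
8. deliver 0→2:  <2:part t1 z>
9. deliver 0→1:  <1:part t1 z>
10. timeout(0):  <0:coor t2 z>
11. deliver 0→1:  <1:part t2 z>
12. deliver 1→0:  nop
13. deliver 0→3:  <3:part t1 z>
14. deliver 3→0:  nop
15. propose(0,'q'):  <0:coor t3 z>
16. deliver 0→3:  <3:part t2 z>
17. deliver 3→0:  nop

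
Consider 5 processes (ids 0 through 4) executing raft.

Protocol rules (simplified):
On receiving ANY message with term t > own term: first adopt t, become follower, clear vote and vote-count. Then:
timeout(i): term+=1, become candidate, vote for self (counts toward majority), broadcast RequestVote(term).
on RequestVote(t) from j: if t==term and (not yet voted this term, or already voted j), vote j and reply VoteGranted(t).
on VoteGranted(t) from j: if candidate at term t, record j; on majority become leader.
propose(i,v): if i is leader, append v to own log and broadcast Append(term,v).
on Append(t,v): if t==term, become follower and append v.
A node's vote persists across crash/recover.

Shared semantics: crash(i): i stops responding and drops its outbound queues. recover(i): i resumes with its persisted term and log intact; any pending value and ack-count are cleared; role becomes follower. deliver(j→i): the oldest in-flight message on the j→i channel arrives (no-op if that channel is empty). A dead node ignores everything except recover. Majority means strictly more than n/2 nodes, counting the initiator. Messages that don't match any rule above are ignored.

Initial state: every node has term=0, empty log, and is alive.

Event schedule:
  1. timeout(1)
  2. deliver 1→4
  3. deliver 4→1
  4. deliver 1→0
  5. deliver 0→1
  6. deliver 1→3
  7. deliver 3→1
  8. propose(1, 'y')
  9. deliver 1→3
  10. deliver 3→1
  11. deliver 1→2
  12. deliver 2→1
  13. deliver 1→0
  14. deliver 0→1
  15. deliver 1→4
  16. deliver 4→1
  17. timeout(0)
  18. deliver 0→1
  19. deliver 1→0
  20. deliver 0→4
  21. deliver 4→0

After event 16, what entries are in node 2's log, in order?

empty

after 1 — timeout(1): n1:cand/t1/[-]
after 2 — deliver 1→4: n4:foll/t1/[-]
after 3 — deliver 4→1: ·
after 4 — deliver 1→0: n0:foll/t1/[-]
after 5 — deliver 0→1: n1:lead/t1/[-]
after 6 — deliver 1→3: n3:foll/t1/[-]
after 7 — deliver 3→1: ·
after 8 — propose(1,'y'): n1:lead/t1/[y]
after 9 — deliver 1→3: n3:foll/t1/[y]
after 10 — deliver 3→1: ·
after 11 — deliver 1→2: n2:foll/t1/[-]
after 12 — deliver 2→1: ·
after 13 — deliver 1→0: n0:foll/t1/[y]
after 14 — deliver 0→1: ·
after 15 — deliver 1→4: n4:foll/t1/[y]
after 16 — deliver 4→1: ·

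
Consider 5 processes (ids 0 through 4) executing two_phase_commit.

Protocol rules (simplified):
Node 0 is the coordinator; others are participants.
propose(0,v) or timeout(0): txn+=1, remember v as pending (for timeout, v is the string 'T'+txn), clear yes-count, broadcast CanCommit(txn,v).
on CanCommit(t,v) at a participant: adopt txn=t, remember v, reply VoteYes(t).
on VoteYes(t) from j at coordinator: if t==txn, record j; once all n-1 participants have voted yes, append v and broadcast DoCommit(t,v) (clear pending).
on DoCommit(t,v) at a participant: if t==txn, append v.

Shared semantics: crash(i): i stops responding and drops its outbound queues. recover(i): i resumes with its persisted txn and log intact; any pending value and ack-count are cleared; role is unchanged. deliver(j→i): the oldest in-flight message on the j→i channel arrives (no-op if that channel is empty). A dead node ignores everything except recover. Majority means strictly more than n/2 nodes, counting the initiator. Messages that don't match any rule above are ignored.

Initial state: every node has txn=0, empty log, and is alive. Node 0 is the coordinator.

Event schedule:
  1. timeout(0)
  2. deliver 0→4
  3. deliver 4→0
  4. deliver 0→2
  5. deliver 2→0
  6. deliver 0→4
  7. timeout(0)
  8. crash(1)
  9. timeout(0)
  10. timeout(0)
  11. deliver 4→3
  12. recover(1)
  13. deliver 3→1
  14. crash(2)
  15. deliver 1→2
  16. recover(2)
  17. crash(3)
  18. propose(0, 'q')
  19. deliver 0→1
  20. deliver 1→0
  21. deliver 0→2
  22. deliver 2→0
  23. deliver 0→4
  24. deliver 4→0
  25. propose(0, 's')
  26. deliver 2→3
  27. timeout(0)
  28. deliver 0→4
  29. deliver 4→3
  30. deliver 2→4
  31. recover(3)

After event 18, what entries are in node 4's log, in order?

e1 timeout(0): 0[coor,t=1,-]
e2 deliver 0→4: 4[part,t=1,-]
e3 deliver 4→0: ·
e4 deliver 0→2: 2[part,t=1,-]
e5 deliver 2→0: ·
e6 deliver 0→4: ·
e7 timeout(0): 0[coor,t=2,-]
e8 crash(1): 1[✗part,t=0,-]
e9 timeout(0): 0[coor,t=3,-]
e10 timeout(0): 0[coor,t=4,-]
e11 deliver 4→3: ·
e12 recover(1): 1[part,t=0,-]
e13 deliver 3→1: ·
e14 crash(2): 2[✗part,t=1,-]
e15 deliver 1→2: ·
e16 recover(2): 2[part,t=1,-]
e17 crash(3): 3[✗part,t=0,-]
e18 propose(0,'q'): 0[coor,t=5,-]

empty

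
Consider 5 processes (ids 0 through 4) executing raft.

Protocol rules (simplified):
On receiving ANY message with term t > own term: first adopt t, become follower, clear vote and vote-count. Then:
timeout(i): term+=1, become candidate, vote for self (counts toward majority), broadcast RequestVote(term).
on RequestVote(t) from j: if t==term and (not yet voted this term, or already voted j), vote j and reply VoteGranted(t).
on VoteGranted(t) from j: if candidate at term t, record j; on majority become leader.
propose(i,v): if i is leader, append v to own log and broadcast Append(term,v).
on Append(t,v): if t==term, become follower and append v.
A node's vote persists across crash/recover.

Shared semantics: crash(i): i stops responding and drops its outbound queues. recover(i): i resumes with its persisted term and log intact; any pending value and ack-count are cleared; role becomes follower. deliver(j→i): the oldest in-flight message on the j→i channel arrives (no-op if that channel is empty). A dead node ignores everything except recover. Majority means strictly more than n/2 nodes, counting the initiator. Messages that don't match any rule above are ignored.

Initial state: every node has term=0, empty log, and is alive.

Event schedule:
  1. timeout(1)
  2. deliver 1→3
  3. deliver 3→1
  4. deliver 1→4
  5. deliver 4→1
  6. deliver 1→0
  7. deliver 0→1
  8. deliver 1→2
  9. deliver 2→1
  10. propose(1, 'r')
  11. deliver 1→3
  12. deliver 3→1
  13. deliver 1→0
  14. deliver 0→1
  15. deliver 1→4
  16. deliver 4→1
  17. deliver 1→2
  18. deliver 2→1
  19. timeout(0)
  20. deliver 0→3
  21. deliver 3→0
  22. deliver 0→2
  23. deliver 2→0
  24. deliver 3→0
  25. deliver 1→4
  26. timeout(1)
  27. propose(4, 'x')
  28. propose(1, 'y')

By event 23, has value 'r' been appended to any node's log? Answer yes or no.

e1 timeout(1): 1[cand,t=1,-]
e2 deliver 1→3: 3[foll,t=1,-]
e3 deliver 3→1: ·
e4 deliver 1→4: 4[foll,t=1,-]
e5 deliver 4→1: 1[lead,t=1,-]
e6 deliver 1→0: 0[foll,t=1,-]
e7 deliver 0→1: ·
e8 deliver 1→2: 2[foll,t=1,-]
e9 deliver 2→1: ·
e10 propose(1,'r'): 1[lead,t=1,r]
e11 deliver 1→3: 3[foll,t=1,r]
e12 deliver 3→1: ·
e13 deliver 1→0: 0[foll,t=1,r]
e14 deliver 0→1: ·
e15 deliver 1→4: 4[foll,t=1,r]
e16 deliver 4→1: ·
e17 deliver 1→2: 2[foll,t=1,r]
e18 deliver 2→1: ·
e19 timeout(0): 0[cand,t=2,r]
e20 deliver 0→3: 3[foll,t=2,r]
e21 deliver 3→0: ·
e22 deliver 0→2: 2[foll,t=2,r]
e23 deliver 2→0: 0[lead,t=2,r]

yes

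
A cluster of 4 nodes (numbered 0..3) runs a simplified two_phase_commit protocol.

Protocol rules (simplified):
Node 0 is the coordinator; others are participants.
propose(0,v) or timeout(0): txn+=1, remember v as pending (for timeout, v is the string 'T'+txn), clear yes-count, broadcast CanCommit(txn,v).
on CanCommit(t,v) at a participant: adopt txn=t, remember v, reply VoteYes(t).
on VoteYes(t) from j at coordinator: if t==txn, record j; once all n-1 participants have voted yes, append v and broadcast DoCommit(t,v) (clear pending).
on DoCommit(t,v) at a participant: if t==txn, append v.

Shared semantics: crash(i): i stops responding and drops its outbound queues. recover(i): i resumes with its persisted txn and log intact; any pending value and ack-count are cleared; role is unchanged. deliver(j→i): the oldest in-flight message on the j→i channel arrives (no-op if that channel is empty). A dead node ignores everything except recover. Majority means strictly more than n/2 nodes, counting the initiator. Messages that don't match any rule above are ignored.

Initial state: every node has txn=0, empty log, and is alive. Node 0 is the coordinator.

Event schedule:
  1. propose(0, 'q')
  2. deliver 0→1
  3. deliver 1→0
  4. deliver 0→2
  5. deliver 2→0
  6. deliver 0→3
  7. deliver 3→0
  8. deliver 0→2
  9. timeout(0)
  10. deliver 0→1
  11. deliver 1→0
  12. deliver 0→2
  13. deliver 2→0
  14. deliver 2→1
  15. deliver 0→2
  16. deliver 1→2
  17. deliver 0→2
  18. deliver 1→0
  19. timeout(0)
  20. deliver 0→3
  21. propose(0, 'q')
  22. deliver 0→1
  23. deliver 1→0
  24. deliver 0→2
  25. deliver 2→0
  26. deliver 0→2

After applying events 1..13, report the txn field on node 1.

1. propose(0,'q'):  <0:coor t1 ->
2. deliver 0→1:  <1:part t1 ->
3. deliver 1→0:  nop
4. deliver 0→2:  <2:part t1 ->
5. deliver 2→0:  nop
6. deliver 0→3:  <3:part t1 ->
7. deliver 3→0:  <0:coor t1 q>
8. deliver 0→2:  <2:part t1 q>
9. timeout(0):  <0:coor t2 q>
10. deliver 0→1:  <1:part t1 q>
11. deliver 1→0:  nop
12. deliver 0→2:  <2:part t2 q>
13. deliver 2→0:  nop

1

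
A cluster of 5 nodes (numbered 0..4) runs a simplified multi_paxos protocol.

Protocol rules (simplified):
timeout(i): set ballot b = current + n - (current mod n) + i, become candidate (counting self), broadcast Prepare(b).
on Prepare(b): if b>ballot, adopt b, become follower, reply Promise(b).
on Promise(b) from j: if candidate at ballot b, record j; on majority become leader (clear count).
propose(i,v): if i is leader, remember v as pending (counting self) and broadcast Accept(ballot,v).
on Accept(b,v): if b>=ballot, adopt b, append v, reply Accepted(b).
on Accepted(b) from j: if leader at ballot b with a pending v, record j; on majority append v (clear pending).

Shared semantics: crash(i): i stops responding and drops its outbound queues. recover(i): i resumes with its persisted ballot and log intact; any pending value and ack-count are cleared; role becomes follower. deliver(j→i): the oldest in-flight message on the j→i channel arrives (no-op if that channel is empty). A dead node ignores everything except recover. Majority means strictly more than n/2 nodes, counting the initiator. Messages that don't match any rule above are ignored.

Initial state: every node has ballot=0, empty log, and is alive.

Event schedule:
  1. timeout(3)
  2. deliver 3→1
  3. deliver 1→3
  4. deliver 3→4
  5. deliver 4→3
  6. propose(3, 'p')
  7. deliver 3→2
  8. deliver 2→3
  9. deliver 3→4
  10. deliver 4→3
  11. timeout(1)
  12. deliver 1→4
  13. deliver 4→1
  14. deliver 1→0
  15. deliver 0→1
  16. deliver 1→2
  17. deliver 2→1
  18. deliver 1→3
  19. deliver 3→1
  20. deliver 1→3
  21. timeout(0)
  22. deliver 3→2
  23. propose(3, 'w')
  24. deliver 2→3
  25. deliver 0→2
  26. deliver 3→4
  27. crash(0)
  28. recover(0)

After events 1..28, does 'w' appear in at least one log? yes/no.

no

1. timeout(3):  <3:cand b8 ->
2. deliver 3→1:  <1:foll b8 ->
3. deliver 1→3:  nop
4. deliver 3→4:  <4:foll b8 ->
5. deliver 4→3:  <3:lead b8 ->
6. propose(3,'p'):  nop
7. deliver 3→2:  <2:foll b8 ->
8. deliver 2→3:  nop
9. deliver 3→4:  <4:foll b8 p>
10. deliver 4→3:  nop
11. timeout(1):  <1:cand b11 ->
12. deliver 1→4:  <4:foll b11 p>
13. deliver 4→1:  nop
14. deliver 1→0:  <0:foll b11 ->
15. deliver 0→1:  <1:lead b11 ->
16. deliver 1→2:  <2:foll b11 ->
17. deliver 2→1:  nop
18. deliver 1→3:  <3:foll b11 ->
19. deliver 3→1:  nop
20. deliver 1→3:  nop
21. timeout(0):  <0:cand b15 ->
22. deliver 3→2:  nop
23. propose(3,'w'):  nop
24. deliver 2→3:  nop
25. deliver 0→2:  <2:foll b15 ->
26. deliver 3→4:  nop
27. crash(0):  <0:✗cand b15 ->
28. recover(0):  <0:foll b15 ->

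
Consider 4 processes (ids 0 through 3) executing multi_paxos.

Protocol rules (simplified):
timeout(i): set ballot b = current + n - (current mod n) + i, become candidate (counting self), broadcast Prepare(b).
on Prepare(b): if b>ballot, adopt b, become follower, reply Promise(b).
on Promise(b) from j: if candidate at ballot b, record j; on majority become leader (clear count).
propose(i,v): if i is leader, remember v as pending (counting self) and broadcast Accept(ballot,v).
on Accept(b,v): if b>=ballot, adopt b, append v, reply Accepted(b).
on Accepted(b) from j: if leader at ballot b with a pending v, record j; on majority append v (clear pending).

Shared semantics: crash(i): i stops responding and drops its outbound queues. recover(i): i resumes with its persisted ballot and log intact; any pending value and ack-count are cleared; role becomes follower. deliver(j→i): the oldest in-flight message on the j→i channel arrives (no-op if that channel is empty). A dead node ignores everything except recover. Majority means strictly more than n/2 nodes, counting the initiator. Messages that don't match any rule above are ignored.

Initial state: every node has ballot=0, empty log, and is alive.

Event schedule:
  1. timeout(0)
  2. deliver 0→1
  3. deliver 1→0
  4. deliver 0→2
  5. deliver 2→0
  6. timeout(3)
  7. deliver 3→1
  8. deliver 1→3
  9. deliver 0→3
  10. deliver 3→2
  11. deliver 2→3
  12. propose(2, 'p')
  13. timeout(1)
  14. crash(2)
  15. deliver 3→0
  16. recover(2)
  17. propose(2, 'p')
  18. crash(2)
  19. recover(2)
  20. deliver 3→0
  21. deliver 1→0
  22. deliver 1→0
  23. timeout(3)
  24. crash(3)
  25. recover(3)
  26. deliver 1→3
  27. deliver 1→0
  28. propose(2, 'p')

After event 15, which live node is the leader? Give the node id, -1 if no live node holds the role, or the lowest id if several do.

3

[1] timeout(0) → N0(cand b4 [-])
[2] deliver 0→1 → N1(foll b4 [-])
[3] deliver 1→0 → ∅
[4] deliver 0→2 → N2(foll b4 [-])
[5] deliver 2→0 → N0(lead b4 [-])
[6] timeout(3) → N3(cand b7 [-])
[7] deliver 3→1 → N1(foll b7 [-])
[8] deliver 1→3 → ∅
[9] deliver 0→3 → ∅
[10] deliver 3→2 → N2(foll b7 [-])
[11] deliver 2→3 → N3(lead b7 [-])
[12] propose(2,'p') → ∅
[13] timeout(1) → N1(cand b9 [-])
[14] crash(2) → N2(✗foll b7 [-])
[15] deliver 3→0 → N0(foll b7 [-])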